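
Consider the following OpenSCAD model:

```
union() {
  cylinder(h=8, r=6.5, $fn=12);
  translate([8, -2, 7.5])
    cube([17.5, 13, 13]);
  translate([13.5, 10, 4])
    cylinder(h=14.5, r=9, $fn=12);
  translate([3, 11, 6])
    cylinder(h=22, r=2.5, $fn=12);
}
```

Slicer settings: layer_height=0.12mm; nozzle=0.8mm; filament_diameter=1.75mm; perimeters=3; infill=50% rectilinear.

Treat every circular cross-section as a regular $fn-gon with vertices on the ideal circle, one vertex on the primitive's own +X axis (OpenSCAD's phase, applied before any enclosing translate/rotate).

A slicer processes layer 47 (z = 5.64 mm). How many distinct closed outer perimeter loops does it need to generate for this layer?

2

At z = 5.64 mm: the r=6.5 cylinder contributes a regular 12-gon of circumradius 6.5; the cube at (8, -2) is absent (z outside [7.5, 20.5]); the r=9 cylinder at (13.5, 10) contributes a regular 12-gon of circumradius 9; the cylinder at (3, 11) is not intersected at this z (z outside [6, 28]); Taking the union: the 2 present regions are separate (no shared area or edge), so areas and boundary lengths simply add and each stays a separate island — 2 connected regions. The result has 2 disconnected regions.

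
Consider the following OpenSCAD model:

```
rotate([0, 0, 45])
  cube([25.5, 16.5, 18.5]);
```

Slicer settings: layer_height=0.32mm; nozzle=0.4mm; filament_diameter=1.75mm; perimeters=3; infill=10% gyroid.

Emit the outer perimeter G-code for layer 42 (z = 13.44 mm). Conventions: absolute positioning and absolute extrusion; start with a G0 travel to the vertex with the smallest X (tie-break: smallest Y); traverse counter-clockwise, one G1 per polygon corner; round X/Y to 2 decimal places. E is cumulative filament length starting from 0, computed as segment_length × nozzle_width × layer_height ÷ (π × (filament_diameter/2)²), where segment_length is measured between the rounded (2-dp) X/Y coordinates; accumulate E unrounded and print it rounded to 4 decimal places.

At z = 13.44 mm: the cube is present — its section is the full 25.5×16.5 rectangle; (whole slice rotated 45° about Z — lengths, areas and connectivity unchanged). The outline is a single polygon with 4 vertices. Extrusion per mm of travel: 0.4 × 0.32 / (π × 0.875²) = 0.053216. Accumulating E over each segment gives final E = 4.4704.

G0 X-11.67 Y11.67 Z13.44
G1 X0.00 Y0.00 E0.8783
G1 X18.03 Y18.03 E2.2352
G1 X6.36 Y29.70 E3.1135
G1 X-11.67 Y11.67 E4.4704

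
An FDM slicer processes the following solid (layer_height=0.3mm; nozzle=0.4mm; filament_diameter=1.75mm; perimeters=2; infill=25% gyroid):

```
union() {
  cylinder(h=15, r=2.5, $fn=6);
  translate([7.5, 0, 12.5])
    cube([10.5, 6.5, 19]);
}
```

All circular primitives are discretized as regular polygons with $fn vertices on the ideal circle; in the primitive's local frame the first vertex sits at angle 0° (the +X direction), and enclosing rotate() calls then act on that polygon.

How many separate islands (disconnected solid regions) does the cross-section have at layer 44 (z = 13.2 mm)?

At z = 13.2 mm: the r=2.5 cylinder gives a regular 6-gon of circumradius 2.5 (constant along its height); the cube at (7.5, 0) (footprint 10.5×6.5) is included at this height; Combining (union): the 2 present regions are separate (no shared area or edge), so areas and boundary lengths simply add and each stays a separate island — 2 connected regions. Overall, the cross-section has 2 separate islands. Island count = 2.

2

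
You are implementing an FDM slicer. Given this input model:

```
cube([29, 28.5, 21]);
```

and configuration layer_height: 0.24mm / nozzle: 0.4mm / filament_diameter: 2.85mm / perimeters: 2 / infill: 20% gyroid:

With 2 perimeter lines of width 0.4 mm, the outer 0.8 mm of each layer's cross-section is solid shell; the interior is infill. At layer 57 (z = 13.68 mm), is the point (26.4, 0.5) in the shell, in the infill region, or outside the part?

At z = 13.68 mm: the cube is present — its section is the full 29×28.5 rectangle. Overall, the cross-section is a single solid region. The nearest boundary edge runs (0.00, 0.00)→(29.00, 0.00); distance from the point to it = 0.50 mm. The point is inside the cross-section, 0.50 mm from the nearest boundary — within the 0.8 mm shell band (2 × 0.4).

shell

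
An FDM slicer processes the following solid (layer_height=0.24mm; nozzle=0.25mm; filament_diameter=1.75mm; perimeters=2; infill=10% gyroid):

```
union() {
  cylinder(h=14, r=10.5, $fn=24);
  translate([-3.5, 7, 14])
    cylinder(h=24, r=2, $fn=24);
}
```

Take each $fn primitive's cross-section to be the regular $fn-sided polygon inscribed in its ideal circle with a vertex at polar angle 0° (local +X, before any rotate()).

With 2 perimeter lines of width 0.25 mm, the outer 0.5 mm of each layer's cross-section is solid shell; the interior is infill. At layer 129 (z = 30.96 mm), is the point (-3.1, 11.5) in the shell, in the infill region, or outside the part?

At z = 30.96 mm: the cylinder is not intersected at this z (z outside [0, 14]); the cylinder at (-3.5, 7): section is a regular 24-gon, circumradius r=2; Combining (union): only the r=2 cylinder at (-3.5, 7) is present, so the union is just that shape — 1 connected region. Overall, the cross-section is a single solid region. The nearest boundary edge runs (-2.98, 8.93)→(-3.50, 9.00); distance from the point to it = 2.53 mm. The point is not inside any of the regions above, so it lies outside the cross-section (2.53 mm from the nearest boundary).

outside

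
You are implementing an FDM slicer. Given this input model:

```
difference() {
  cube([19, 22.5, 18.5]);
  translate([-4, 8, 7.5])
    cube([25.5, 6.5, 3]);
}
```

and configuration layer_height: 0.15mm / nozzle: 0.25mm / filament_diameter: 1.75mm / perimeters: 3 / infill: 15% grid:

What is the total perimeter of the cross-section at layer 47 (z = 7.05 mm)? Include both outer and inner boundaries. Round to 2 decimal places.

83.00 mm

At z = 7.05 mm: the cube is present — its section is the full 19×22.5 rectangle (perimeter 83.00 mm); the cube at (-4, 8) is not intersected at this z (z outside [7.5, 10.5]); Subtracting the remaining from the first: none of the subtracted shapes is present at this height, so the 19×22.5 cube is unchanged — boundary = 83.00 mm. Overall, the cross-section is a single solid region. Total boundary length (outer) = 83.00 mm.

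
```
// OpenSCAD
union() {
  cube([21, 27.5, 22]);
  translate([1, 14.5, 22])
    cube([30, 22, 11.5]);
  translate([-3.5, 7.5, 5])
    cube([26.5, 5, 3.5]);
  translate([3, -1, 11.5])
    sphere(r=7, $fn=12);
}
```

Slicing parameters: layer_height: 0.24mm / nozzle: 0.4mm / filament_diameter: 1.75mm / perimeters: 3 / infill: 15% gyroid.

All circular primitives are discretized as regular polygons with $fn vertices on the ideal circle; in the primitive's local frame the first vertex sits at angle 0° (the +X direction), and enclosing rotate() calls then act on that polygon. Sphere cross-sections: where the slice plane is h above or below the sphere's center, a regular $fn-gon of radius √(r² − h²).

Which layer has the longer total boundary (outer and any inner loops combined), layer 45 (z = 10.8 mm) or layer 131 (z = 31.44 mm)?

layer 45 (z = 10.8 mm)

Layer 45 (z = 10.8): the 21×27.5 cube contributes its full rectangle (perimeter 97.00 mm); the cube at (1, 14.5) is absent (z outside [22, 33.5]); the cube at (-3.5, 7.5) does not reach this height (z outside [5, 8.5]); the r=7 sphere at (3, -1) contributes a regular 12-gon of circumradius √(7²−0.7²) = 6.965 (perimeter = 2·12·6.965·sin(180°/12) = 43.26 mm); Combining (union): the regions partially overlap (shared area 46.24 mm²), so the edge portions inside another operand are dropped and the merged outline is re-measured after clipping — boundary = 112.52 mm. So its perimeter = 112.52 mm. Layer 131 (z = 31.44): the cube is absent (z outside [0, 22]); the cube at (1, 14.5) is present — its section is the full 30×22 rectangle (perimeter 104.00 mm); the cube at (-3.5, 7.5) does not reach this height (z outside [5, 8.5]); the sphere at (3, -1) does not reach this height (|z−center|=19.940 > r=7); Merging all regions: only the 30×22 cube at (1, 14.5) is present, so the union is just that shape — boundary = 104.00 mm. So its perimeter = 104.00 mm. Layer 45 is larger (112.52 vs 104.00 mm).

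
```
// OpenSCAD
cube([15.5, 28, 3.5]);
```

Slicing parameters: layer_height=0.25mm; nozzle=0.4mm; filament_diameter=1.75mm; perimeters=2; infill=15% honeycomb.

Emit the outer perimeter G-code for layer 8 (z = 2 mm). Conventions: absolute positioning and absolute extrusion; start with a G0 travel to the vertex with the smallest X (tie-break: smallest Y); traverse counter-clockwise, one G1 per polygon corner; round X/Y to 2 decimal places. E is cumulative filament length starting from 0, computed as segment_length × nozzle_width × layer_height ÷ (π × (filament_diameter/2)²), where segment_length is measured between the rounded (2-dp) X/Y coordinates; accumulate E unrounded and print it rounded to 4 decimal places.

G0 X0.00 Y0.00 Z2.00
G1 X15.50 Y0.00 E0.6444
G1 X15.50 Y28.00 E1.8085
G1 X0.00 Y28.00 E2.4529
G1 X0.00 Y0.00 E3.6170

At z = 2 mm: the cube is present — its section is the full 15.5×28 rectangle. The outline is a single polygon with 4 vertices. Extrusion per mm of travel: 0.4 × 0.25 / (π × 0.875²) = 0.041575. Accumulating E over each segment gives final E = 3.6170.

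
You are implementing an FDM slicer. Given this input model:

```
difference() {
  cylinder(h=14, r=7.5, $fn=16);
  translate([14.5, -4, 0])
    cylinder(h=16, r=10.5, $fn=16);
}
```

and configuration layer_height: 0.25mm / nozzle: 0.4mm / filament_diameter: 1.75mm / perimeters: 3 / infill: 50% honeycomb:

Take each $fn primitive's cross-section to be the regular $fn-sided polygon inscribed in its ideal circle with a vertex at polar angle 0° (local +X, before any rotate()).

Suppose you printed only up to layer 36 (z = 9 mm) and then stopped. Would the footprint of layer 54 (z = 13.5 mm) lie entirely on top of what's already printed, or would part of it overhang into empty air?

Compare the two slices. At z = 9: the r=7.5 cylinder gives a regular 16-gon of circumradius 7.5 (constant along its height) (area = (16/2)·7.500²·sin(360°/16) = 172.21 mm²); the r=10.5 cylinder at (14.5, -4) gives a regular 16-gon of circumradius 10.5 (constant along its height) (area = (16/2)·10.500²·sin(360°/16) = 337.53 mm²); Subtracting the remaining from the first: starting from the r=7.5 cylinder (172.21 mm²), the r=10.5 cylinder at (14.5, -4) partially overlaps it — only the 17.17 mm² overlap (of its 337.53 mm²) is removed, clipping the outline — area = 155.04 mm². At z = 13.5: the r=7.5 cylinder contributes a regular 16-gon of circumradius 7.5 (area = (16/2)·7.500²·sin(360°/16) = 172.21 mm²); the r=10.5 cylinder at (14.5, -4) contributes a regular 16-gon of circumradius 10.5 (area = (16/2)·10.500²·sin(360°/16) = 337.53 mm²); Taking the first minus the rest: starting from the r=7.5 cylinder (172.21 mm²), the r=10.5 cylinder at (14.5, -4) partially overlaps it — only the 17.17 mm² overlap (of its 337.53 mm²) is removed, clipping the outline — area = 155.04 mm². Checking containment: the cross-section at z = 13.5 is a subset of the cross-section at z = 9.

entirely on top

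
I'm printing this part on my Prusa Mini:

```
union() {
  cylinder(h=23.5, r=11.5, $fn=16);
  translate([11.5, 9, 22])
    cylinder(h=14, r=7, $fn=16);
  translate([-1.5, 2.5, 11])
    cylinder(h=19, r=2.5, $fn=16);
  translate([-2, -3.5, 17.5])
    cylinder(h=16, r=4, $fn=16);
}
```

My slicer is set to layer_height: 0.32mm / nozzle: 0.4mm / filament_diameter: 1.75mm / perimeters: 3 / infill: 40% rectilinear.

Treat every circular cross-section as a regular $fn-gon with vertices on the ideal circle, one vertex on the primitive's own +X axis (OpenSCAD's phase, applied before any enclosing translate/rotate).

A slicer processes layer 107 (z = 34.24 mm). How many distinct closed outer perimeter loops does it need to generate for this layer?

1

At z = 34.24 mm: the cylinder is not intersected at this z (z outside [0, 23.5]); the r=7 cylinder at (11.5, 9) gives a regular 16-gon of circumradius 7 (constant along its height); the cylinder at (-1.5, 2.5) is absent (z outside [11, 30]); the cylinder at (-2, -3.5) is not intersected at this z (z outside [17.5, 33.5]); Taking the union: only the r=7 cylinder at (11.5, 9) is present, so the union is just that shape — 1 connected region. The result has 1 disconnected region.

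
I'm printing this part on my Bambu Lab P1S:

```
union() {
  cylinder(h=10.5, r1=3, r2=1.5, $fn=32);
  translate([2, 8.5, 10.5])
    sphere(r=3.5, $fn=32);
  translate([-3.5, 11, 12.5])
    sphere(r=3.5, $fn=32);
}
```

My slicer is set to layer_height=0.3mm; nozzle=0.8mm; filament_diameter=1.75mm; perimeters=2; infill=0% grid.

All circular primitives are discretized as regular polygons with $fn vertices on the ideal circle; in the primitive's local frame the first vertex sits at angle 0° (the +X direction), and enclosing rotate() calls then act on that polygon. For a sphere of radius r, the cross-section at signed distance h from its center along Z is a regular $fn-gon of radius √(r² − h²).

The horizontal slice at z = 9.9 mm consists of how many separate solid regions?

At z = 9.9 mm: the cone (r1=3→r2=1.5) has section circumradius 1.586 here — a regular 32-gon; the r=3.5 sphere at (2, 8.5) contributes a regular 32-gon of circumradius √(3.5²−0.6²) = 3.448; the r=3.5 sphere at (-3.5, 11) contributes a regular 32-gon of circumradius √(3.5²−2.6²) = 2.343; Combining (union): the 3 present regions are separate (no shared area or edge), so areas and boundary lengths simply add and each stays a separate island — 3 connected regions. The result has 3 disconnected regions.

3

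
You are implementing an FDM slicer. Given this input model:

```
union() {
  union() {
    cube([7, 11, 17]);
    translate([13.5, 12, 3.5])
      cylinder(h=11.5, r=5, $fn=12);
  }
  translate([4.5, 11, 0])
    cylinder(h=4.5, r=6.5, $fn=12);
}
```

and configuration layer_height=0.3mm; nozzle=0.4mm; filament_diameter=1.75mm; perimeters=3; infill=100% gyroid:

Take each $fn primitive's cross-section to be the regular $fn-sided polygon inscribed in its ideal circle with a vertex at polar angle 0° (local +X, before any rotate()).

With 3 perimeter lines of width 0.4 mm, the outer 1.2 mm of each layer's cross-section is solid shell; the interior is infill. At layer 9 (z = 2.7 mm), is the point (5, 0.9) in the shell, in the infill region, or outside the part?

shell

At z = 2.7 mm: the cube is present — its section is the full 7×11 rectangle; the cylinder at (13.5, 12) does not reach this height (z outside [3.5, 15]); Combining (union): only the 7×11 cube is present, so the union is just that shape — 1 connected region; the r=6.5 cylinder at (4.5, 11) gives a regular 12-gon of circumradius 6.5 (constant along its height); Taking the union: the regions partially overlap (shared area 41.38 mm²), so overlapping operands fuse into one piece — 1 connected region. Overall, the cross-section is a single solid region. The nearest boundary edge runs (7.00, 0.00)→(0.00, 0.00); distance from the point to it = 0.90 mm. The point is inside the cross-section, 0.90 mm from the nearest boundary — within the 1.2 mm shell band (3 × 0.4).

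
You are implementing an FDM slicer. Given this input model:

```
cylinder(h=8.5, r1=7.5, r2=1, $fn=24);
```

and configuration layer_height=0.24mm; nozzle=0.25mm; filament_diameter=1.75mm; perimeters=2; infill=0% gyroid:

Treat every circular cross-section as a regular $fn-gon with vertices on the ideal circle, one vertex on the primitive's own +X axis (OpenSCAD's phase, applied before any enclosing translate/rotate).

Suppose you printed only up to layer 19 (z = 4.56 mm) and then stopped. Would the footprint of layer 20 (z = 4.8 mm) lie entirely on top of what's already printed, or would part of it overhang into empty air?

Compare the two slices. At z = 4.56: the cone: at t=0.536 of its height the radius interpolates to r₁+(r₂−r₁)t = 4.013, giving a regular 24-gon of that circumradius (area = (24/2)·4.013²·sin(360°/24) = 50.02 mm²). At z = 4.8: the cone: at t=0.565 of its height the radius interpolates to r₁+(r₂−r₁)t = 3.829, giving a regular 24-gon of that circumradius (area = (24/2)·3.829²·sin(360°/24) = 45.55 mm²). Checking containment: the cross-section at z = 4.8 is a subset of the cross-section at z = 4.56.

entirely on top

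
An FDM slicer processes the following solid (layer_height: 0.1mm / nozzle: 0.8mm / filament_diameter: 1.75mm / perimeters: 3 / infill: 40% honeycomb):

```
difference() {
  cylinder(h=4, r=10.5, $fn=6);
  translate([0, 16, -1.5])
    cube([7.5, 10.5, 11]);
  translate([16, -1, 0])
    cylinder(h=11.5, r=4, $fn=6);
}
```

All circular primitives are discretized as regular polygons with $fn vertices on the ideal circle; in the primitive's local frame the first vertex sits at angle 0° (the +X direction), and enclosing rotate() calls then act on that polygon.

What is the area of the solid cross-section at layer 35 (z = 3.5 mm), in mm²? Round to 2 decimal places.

286.44 mm²

At z = 3.5 mm: the cylinder: section is a regular 6-gon, circumradius r=10.5 (area = (6/2)·10.500²·sin(360°/6) = 286.44 mm²); the cube at (0, 16) (footprint 7.5×10.5) is included at this height (area 78.75 mm²); the r=4 cylinder at (16, -1) contributes a regular 6-gon of circumradius 4 (area = (6/2)·4.000²·sin(360°/6) = 41.57 mm²); Taking the first minus the rest: starting from the r=10.5 cylinder (286.44 mm²), the 7.5×10.5 cube at (0, 16) misses the remaining region (no effect); the r=4 cylinder at (16, -1) misses the remaining region (no effect) — area = 286.44 mm². Overall, the cross-section is a single solid region. Net area = 286.44 mm².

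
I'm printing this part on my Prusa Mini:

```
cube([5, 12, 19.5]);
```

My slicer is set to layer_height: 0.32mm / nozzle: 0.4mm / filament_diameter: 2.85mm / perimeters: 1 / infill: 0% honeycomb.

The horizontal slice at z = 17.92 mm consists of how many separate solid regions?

At z = 17.92 mm: the cube (footprint 5×12) is included at this height. The result has 1 disconnected region.

1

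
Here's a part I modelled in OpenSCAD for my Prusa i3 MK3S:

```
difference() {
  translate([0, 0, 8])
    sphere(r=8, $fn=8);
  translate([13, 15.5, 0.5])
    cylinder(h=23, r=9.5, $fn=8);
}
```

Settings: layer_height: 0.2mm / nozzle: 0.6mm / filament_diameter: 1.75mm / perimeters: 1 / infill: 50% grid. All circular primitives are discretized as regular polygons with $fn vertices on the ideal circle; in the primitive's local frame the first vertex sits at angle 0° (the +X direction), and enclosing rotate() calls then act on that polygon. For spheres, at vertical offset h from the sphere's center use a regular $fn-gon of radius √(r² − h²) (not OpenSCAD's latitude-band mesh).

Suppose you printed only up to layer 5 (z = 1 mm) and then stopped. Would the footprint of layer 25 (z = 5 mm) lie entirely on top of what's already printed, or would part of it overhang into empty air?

Compare the two slices. At z = 1: the r=8 sphere slices to a regular 8-gon of circumradius 3.873 (√(r²−h²) with h=7 from center) (area = (8/2)·3.873²·sin(360°/8) = 42.43 mm²); the r=9.5 cylinder at (13, 15.5) gives a regular 8-gon of circumradius 9.5 (constant along its height) (area = (8/2)·9.500²·sin(360°/8) = 255.27 mm²); After the difference (first − rest): starting from the r=8 sphere (42.43 mm²), the r=9.5 cylinder at (13, 15.5) misses the remaining region (no effect) — area = 42.43 mm². At z = 5: the sphere: section is a regular 8-gon, circumradius = √(r²−h²) = √(8²−3²) = 7.416 (area = (8/2)·7.416²·sin(360°/8) = 155.56 mm²); the r=9.5 cylinder at (13, 15.5) contributes a regular 8-gon of circumradius 9.5 (area = (8/2)·9.500²·sin(360°/8) = 255.27 mm²); Subtracting the remaining from the first: starting from the r=8 sphere (155.56 mm²), the r=9.5 cylinder at (13, 15.5) misses the remaining region (no effect) — area = 155.56 mm². Checking containment: at z = 5 the cross-section extends beyond the z = 1 cross-section by about 113.14 mm².

part overhangs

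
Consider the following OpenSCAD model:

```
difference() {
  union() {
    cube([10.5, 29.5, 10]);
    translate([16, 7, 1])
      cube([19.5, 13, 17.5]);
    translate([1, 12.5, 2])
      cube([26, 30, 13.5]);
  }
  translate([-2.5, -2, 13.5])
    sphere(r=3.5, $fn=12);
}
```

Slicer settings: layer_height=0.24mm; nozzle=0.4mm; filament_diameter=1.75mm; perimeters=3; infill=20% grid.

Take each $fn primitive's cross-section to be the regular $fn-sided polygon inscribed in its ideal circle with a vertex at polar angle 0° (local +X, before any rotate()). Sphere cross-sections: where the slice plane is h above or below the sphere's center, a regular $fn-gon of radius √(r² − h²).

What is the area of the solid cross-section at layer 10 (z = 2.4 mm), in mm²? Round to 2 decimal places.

1099.25 mm²

At z = 2.4 mm: the 10.5×29.5 cube contributes its full rectangle (area 309.75 mm²); the 19.5×13 cube at (16, 7) contributes its full rectangle (area 253.50 mm²); the cube at (1, 12.5) is present — its section is the full 26×30 rectangle (area 780.00 mm²); Merging all regions: the regions partially overlap — summed areas 1343.25 mm² minus the doubly-counted overlap 244.00 mm² gives 1099.25 mm² — area = 1099.25 mm²; the sphere at (-2.5, -2) does not reach this height (|z−center|=11.100 > r=3.5); Subtracting the remaining from the first: none of the subtracted shapes is present at this height, so that combined region is unchanged — area = 1099.25 mm². Overall, the cross-section is a single solid region. Net area = 1099.25 mm².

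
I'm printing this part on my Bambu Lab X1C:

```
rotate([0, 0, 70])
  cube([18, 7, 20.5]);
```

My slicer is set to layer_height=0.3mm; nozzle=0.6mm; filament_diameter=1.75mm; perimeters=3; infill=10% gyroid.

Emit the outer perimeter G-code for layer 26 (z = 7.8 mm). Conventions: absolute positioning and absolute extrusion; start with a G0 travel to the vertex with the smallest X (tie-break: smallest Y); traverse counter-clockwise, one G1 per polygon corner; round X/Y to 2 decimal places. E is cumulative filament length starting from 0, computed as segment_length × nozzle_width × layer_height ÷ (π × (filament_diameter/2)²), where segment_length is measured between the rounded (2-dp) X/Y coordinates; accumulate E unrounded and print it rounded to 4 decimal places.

At z = 7.8 mm: the cube is present — its section is the full 18×7 rectangle; (rotated 70° about Z; rotation is an isometry so areas/perimeters/island counts are preserved). The outline is a single polygon with 4 vertices. Extrusion per mm of travel: 0.6 × 0.3 / (π × 0.875²) = 0.074835. Accumulating E over each segment gives final E = 3.7424.

G0 X-6.58 Y2.39 Z7.80
G1 X0.00 Y0.00 E0.5239
G1 X6.16 Y16.91 E1.8707
G1 X-0.42 Y19.31 E2.3949
G1 X-6.58 Y2.39 E3.7424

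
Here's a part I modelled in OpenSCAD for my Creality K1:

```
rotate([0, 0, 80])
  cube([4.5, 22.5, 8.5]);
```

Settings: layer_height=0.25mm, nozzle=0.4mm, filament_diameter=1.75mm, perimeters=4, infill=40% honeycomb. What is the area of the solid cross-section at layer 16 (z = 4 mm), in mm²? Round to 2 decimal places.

At z = 4 mm: the cube is present — its section is the full 4.5×22.5 rectangle (area 101.25 mm²); (whole slice rotated 80° about Z — lengths, areas and connectivity unchanged). Overall, the cross-section is a single solid region. Net area = 101.25 mm².

101.25 mm²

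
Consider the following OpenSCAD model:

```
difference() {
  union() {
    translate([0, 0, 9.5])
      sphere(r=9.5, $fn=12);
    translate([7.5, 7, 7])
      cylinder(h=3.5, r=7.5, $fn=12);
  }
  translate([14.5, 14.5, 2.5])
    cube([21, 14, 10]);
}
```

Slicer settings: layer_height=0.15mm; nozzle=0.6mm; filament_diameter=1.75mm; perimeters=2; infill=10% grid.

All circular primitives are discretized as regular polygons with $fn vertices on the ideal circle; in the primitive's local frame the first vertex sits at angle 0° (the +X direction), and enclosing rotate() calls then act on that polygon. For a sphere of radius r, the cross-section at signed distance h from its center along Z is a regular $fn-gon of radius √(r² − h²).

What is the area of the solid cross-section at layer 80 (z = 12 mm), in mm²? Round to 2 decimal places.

252.00 mm²

At z = 12 mm: the r=9.5 sphere slices to a regular 12-gon of circumradius 9.165 (√(r²−h²) with h=2.5 from center) (area = (12/2)·9.165²·sin(360°/12) = 252.00 mm²); the cylinder at (7.5, 7) is absent (z outside [7, 10.5]); Combining (union): only the r=9.5 sphere is present, so the union is just that shape — area = 252.00 mm²; the cube at (14.5, 14.5) (footprint 21×14) is included at this height (area 294.00 mm²); After the difference (first − rest): starting from the result so far (252.00 mm²), the 21×14 cube at (14.5, 14.5) misses the remaining region (no effect) — area = 252.00 mm². Overall, the cross-section is a single solid region. Net area = 252.00 mm².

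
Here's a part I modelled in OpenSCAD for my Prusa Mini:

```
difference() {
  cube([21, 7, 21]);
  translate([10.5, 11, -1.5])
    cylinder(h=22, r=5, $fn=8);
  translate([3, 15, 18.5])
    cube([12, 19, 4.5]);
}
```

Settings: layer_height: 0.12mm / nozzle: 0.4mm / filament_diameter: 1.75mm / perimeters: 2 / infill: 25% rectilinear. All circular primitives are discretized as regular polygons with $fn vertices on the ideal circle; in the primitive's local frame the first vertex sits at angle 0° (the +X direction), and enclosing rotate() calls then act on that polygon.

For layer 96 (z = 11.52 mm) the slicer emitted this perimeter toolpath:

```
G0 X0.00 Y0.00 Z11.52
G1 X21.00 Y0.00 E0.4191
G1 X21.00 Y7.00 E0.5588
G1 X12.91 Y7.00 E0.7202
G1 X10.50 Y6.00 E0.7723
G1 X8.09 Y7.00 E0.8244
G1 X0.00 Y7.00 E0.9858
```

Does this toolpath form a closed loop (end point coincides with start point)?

no

Start point (G0): (0.00, 0.00). End point (last G1): the path does not return to the start — open.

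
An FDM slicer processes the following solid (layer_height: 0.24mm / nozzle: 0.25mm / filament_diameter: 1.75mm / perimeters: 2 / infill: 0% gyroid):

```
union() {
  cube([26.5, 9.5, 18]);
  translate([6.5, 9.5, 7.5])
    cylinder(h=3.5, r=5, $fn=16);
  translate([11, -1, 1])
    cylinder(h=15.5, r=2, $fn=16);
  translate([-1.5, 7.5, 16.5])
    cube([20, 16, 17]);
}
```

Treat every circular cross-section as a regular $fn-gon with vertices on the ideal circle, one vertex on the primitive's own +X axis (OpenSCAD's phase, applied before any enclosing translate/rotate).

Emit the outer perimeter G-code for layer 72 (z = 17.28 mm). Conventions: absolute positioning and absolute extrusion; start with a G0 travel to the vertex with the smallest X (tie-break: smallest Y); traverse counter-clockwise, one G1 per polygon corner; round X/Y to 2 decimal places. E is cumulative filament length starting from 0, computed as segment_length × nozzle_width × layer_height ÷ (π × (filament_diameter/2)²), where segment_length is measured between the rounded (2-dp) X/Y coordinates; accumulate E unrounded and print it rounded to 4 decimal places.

At z = 17.28 mm: the 26.5×9.5 cube contributes its full rectangle; the cylinder at (6.5, 9.5) is not intersected at this z (z outside [7.5, 11]); the cylinder at (11, -1) is not intersected at this z (z outside [1, 16.5]); the cube at (-1.5, 7.5) (footprint 20×16) is included at this height; Combining (union): the regions partially overlap (shared area 37.00 mm²), so overlapping operands fuse into one piece — 1 connected region. The outline is a single polygon with 8 vertices. Extrusion per mm of travel: 0.25 × 0.24 / (π × 0.875²) = 0.024945. Accumulating E over each segment gives final E = 2.5693.

G0 X-1.50 Y7.50 Z17.28
G1 X0.00 Y7.50 E0.0374
G1 X0.00 Y0.00 E0.2245
G1 X26.50 Y0.00 E0.8856
G1 X26.50 Y9.50 E1.1225
G1 X18.50 Y9.50 E1.3221
G1 X18.50 Y23.50 E1.6713
G1 X-1.50 Y23.50 E2.1702
G1 X-1.50 Y7.50 E2.5693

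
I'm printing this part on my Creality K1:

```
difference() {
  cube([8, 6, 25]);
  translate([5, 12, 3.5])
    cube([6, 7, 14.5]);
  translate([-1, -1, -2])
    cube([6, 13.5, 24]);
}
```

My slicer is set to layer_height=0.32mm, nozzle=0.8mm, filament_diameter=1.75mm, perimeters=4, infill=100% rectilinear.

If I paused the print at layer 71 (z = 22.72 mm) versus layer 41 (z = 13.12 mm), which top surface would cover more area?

Layer 71 (z = 22.72): the 8×6 cube contributes its full rectangle (area 48.00 mm²); the cube at (5, 12) is absent (z outside [3.5, 18]); the cube at (-1, -1) is absent (z outside [-2, 22]); Subtracting the remaining from the first: none of the subtracted shapes is present at this height, so the 8×6 cube is unchanged — area = 48.00 mm². So its area = 48.00 mm². Layer 41 (z = 13.12): the 8×6 cube contributes its full rectangle (area 48.00 mm²); the 6×7 cube at (5, 12) contributes its full rectangle (area 42.00 mm²); the 6×13.5 cube at (-1, -1) contributes its full rectangle (area 81.00 mm²); After the difference (first − rest): starting from the 8×6 cube (48.00 mm²), the 6×7 cube at (5, 12) misses the remaining region (no effect); the 6×13.5 cube at (-1, -1) partially overlaps it — only the 30.00 mm² overlap (of its 81.00 mm²) is removed, clipping the outline — area = 18.00 mm². So its area = 18.00 mm². Layer 71 is larger (48.00 vs 18.00 mm²).

layer 71 (z = 22.72 mm)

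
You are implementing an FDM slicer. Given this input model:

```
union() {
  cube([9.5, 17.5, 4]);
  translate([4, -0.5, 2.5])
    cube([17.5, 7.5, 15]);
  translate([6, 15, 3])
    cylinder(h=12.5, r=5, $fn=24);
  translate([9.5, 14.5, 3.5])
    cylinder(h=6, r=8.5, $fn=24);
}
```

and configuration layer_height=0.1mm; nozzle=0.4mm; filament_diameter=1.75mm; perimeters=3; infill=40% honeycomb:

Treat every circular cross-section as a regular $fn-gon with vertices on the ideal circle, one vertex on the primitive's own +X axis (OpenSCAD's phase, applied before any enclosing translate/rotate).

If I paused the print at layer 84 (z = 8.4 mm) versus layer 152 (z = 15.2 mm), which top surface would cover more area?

Layer 84 (z = 8.4): the cube is not intersected at this z (z outside [0, 4]); the cube at (4, -0.5) (footprint 17.5×7.5) is included at this height (area 131.25 mm²); the cylinder at (6, 15): section is a regular 24-gon, circumradius r=5 (area = (24/2)·5.000²·sin(360°/24) = 77.65 mm²); the cylinder at (9.5, 14.5): section is a regular 24-gon, circumradius r=8.5 (area = (24/2)·8.500²·sin(360°/24) = 224.40 mm²); Merging all regions: the regions partially overlap — summed areas 433.29 mm² minus the doubly-counted overlap 82.53 mm² gives 350.77 mm² — area = 350.77 mm². So its area = 350.77 mm². Layer 152 (z = 15.2): the cube does not reach this height (z outside [0, 4]); the cube at (4, -0.5) (footprint 17.5×7.5) is included at this height (area 131.25 mm²); the cylinder at (6, 15): section is a regular 24-gon, circumradius r=5 (area = (24/2)·5.000²·sin(360°/24) = 77.65 mm²); the cylinder at (9.5, 14.5) does not reach this height (z outside [3.5, 9.5]); Merging all regions: the 2 present regions are separate (no shared area or edge), so areas and boundary lengths simply add and each stays a separate island — area = 208.90 mm². So its area = 208.90 mm². Layer 84 is larger (350.77 vs 208.90 mm²).

layer 84 (z = 8.4 mm)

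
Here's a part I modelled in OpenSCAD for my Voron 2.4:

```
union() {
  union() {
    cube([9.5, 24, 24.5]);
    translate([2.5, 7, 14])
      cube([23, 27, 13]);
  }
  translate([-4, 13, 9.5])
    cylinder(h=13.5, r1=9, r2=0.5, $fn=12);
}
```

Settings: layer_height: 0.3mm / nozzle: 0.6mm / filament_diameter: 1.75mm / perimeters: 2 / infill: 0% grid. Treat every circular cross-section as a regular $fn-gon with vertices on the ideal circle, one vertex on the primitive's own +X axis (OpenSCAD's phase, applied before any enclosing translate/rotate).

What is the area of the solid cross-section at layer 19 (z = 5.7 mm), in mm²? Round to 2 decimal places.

228.00 mm²

At z = 5.7 mm: the cube (footprint 9.5×24) is included at this height (area 228.00 mm²); the cube at (2.5, 7) is absent (z outside [14, 27]); Taking the union: only the 9.5×24 cube is present, so the union is just that shape — area = 228.00 mm²; the cone at (-4, 13) does not reach this height (z outside [9.5, 23]); Taking the union: only that combined region is present, so the union is just that shape — area = 228.00 mm². Overall, the cross-section is a single solid region. Net area = 228.00 mm².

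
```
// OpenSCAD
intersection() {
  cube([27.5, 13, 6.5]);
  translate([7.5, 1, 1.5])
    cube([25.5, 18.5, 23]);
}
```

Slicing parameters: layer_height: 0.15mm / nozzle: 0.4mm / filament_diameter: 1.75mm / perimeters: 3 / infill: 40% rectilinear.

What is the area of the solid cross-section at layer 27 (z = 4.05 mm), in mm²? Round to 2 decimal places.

At z = 4.05 mm: the cube (footprint 27.5×13) is included at this height (area 357.50 mm²); the cube at (7.5, 1) (footprint 25.5×18.5) is included at this height (area 471.75 mm²); After intersecting: the 25.5×18.5 cube at (7.5, 1) partially overlaps the 27.5×13 cube; clipping to the common part keeps 240.00 mm² — area = 240.00 mm². Overall, the cross-section is a single solid region. Net area = 240.00 mm².

240.00 mm²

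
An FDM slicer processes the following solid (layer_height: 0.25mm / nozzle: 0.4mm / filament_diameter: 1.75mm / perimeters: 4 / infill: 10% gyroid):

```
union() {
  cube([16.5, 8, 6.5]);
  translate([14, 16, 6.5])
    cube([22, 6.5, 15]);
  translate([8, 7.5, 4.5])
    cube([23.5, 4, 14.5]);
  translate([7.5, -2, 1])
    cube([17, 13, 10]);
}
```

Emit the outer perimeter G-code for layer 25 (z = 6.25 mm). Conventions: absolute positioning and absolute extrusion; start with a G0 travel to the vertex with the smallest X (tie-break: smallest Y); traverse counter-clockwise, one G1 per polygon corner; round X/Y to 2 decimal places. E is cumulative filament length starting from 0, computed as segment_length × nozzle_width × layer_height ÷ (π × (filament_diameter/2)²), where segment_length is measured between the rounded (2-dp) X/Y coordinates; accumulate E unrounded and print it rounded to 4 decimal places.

G0 X0.00 Y0.00 Z6.25
G1 X7.50 Y0.00 E0.3118
G1 X7.50 Y-2.00 E0.3950
G1 X24.50 Y-2.00 E1.1017
G1 X24.50 Y7.50 E1.4967
G1 X31.50 Y7.50 E1.7877
G1 X31.50 Y11.50 E1.9540
G1 X8.00 Y11.50 E2.9310
G1 X8.00 Y11.00 E2.9518
G1 X7.50 Y11.00 E2.9726
G1 X7.50 Y8.00 E3.0974
G1 X0.00 Y8.00 E3.4092
G1 X0.00 Y0.00 E3.7418

At z = 6.25 mm: the cube is present — its section is the full 16.5×8 rectangle; the cube at (14, 16) does not reach this height (z outside [6.5, 21.5]); the 23.5×4 cube at (8, 7.5) contributes its full rectangle; the cube at (7.5, -2) (footprint 17×13) is included at this height; Merging all regions: the regions partially overlap (shared area 129.75 mm²), so overlapping operands fuse into one piece — 1 connected region. The outline is a single polygon with 12 vertices. Extrusion per mm of travel: 0.4 × 0.25 / (π × 0.875²) = 0.041575. Accumulating E over each segment gives final E = 3.7418.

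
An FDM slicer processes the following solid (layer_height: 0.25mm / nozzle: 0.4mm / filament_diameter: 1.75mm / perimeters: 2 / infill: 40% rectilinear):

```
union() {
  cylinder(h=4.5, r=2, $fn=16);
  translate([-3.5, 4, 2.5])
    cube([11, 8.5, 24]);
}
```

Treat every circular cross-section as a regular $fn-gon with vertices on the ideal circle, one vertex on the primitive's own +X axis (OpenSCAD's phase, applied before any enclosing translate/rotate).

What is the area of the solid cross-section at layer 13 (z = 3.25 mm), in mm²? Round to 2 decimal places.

105.75 mm²

At z = 3.25 mm: the r=2 cylinder contributes a regular 16-gon of circumradius 2 (area = (16/2)·2.000²·sin(360°/16) = 12.25 mm²); the 11×8.5 cube at (-3.5, 4) contributes its full rectangle (area 93.50 mm²); Taking the union: the 2 present regions are separate (no shared area or edge), so areas and boundary lengths simply add and each stays a separate island — area = 105.75 mm². Overall, the cross-section has 2 separate islands. Net area = 105.75 mm².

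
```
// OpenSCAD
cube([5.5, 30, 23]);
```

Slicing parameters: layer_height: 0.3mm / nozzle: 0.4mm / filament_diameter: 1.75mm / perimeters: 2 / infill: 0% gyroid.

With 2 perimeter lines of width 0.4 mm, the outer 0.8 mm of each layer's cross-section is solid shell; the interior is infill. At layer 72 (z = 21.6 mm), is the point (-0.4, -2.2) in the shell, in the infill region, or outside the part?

outside

At z = 21.6 mm: the cube is present — its section is the full 5.5×30 rectangle. Overall, the cross-section is a single solid region. The nearest boundary edge runs (0.00, 0.00)→(5.50, 0.00); distance from the point to it = 2.24 mm. The point is not inside any of the regions above, so it lies outside the cross-section (2.24 mm from the nearest boundary).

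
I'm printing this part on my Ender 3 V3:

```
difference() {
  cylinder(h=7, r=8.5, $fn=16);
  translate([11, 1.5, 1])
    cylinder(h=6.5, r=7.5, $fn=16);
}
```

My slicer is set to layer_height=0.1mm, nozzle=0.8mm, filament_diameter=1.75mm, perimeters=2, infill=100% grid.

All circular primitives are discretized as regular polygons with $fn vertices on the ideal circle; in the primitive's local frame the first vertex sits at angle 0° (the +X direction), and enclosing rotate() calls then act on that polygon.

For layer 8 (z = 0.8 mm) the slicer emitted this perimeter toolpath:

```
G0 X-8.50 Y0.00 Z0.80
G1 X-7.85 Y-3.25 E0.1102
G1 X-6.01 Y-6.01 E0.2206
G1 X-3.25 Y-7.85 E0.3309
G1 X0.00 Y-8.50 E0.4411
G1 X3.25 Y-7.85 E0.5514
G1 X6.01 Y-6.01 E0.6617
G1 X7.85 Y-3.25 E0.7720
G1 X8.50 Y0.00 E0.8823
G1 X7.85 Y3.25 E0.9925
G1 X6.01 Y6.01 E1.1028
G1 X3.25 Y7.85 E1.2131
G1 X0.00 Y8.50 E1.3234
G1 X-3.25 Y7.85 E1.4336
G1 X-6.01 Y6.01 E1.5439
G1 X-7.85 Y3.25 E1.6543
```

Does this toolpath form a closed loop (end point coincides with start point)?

Start point (G0): (-8.50, 0.00). End point (last G1): the path does not return to the start — open.

no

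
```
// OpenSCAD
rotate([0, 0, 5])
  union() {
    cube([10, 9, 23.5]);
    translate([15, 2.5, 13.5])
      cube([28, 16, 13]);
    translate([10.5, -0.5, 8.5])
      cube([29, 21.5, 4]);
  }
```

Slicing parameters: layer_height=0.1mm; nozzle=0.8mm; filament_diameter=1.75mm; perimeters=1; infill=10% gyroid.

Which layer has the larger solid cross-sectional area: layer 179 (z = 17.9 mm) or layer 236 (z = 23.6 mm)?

Layer 179 (z = 17.9): the cube (footprint 10×9) is included at this height (area 90.00 mm²); the cube at (15, 2.5) is present — its section is the full 28×16 rectangle (area 448.00 mm²); the cube at (10.5, -0.5) is absent (z outside [8.5, 12.5]); Taking the union: the 2 present regions are separate (no shared area or edge), so areas and boundary lengths simply add and each stays a separate island — area = 538.00 mm²; (whole slice rotated 5° about Z — lengths, areas and connectivity unchanged). So its area = 538.00 mm². Layer 236 (z = 23.6): the cube is absent (z outside [0, 23.5]); the cube at (15, 2.5) (footprint 28×16) is included at this height (area 448.00 mm²); the cube at (10.5, -0.5) does not reach this height (z outside [8.5, 12.5]); Merging all regions: only the 28×16 cube at (15, 2.5) is present, so the union is just that shape — area = 448.00 mm²; (whole slice rotated 5° about Z — lengths, areas and connectivity unchanged). So its area = 448.00 mm². Layer 179 is larger (538.00 vs 448.00 mm²).

layer 179 (z = 17.9 mm)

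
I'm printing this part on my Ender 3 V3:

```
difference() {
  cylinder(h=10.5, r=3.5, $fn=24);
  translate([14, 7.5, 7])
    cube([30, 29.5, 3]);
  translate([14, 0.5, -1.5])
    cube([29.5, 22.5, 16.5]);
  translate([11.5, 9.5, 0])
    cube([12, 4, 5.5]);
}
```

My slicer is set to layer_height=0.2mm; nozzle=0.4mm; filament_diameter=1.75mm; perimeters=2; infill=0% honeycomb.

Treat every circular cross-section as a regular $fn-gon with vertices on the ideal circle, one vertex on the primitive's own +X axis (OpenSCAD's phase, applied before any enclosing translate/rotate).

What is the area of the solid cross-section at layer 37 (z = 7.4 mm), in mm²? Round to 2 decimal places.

38.05 mm²

At z = 7.4 mm: the cylinder: section is a regular 24-gon, circumradius r=3.5 (area = (24/2)·3.500²·sin(360°/24) = 38.05 mm²); the cube at (14, 7.5) (footprint 30×29.5) is included at this height (area 885.00 mm²); the cube at (14, 0.5) is present — its section is the full 29.5×22.5 rectangle (area 663.75 mm²); the cube at (11.5, 9.5) is not intersected at this z (z outside [0, 5.5]); After the difference (first − rest): starting from the r=3.5 cylinder (38.05 mm²), the 30×29.5 cube at (14, 7.5) misses the remaining region (no effect); the 29.5×22.5 cube at (14, 0.5) misses the remaining region (no effect) — area = 38.05 mm². Overall, the cross-section is a single solid region. Net area = 38.05 mm².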